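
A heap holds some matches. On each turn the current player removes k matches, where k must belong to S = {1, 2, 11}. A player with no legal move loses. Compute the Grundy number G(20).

n :  0  1  2  3  4  5  6  7  8  9 10 11 12 13 14 15 16 17 18 19 20
G :  0  1  2  0  1  2  0  1  2  0  1  2  0  1  2  0  1  2  0  1  2

2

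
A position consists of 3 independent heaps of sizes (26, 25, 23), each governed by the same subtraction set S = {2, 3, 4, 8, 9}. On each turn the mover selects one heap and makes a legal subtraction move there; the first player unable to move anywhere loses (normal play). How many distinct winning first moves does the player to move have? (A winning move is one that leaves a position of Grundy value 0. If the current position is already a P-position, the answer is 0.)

7

All heaps use S = {2, 3, 4, 8, 9}:
G(0) = 0
G(1) = mex{} = 0
G(2) = mex{0} = 1
G(3) = mex{0,0} = 1
G(4) = mex{1,0,0} = 2
G(5) = mex{1,1,0} = 2
G(6) = mex{2,1,1} = 0
G(7) = mex{2,2,1} = 0
G(8) = mex{0,2,2,0} = 1
G(9) = mex{0,0,2,0,0} = 1
G(10) = mex{1,0,0,1,0} = 2
G(11) = mex{1,1,0,1,1} = 2
G(12) = mex{2,1,1,2,1} = 0
G(13) = mex{2,2,1,2,2} = 0
G(14) = mex{0,2,2,0,2} = 1
G(15) = mex{0,0,2,0,0} = 1
G(16) = mex{1,0,0,1,0} = 2
G(17) = mex{1,1,0,1,1} = 2
G(18) = mex{2,1,1,2,1} = 0
G(19) = mex{2,2,1,2,2} = 0
G(20) = mex{0,2,2,0,2} = 1
G(21) = mex{0,0,2,0,0} = 1
G(22) = mex{1,0,0,1,0} = 2
G(23) = mex{1,1,0,1,1} = 2
G(24) = mex{2,1,1,2,1} = 0
G(25) = mex{2,2,1,2,2} = 0
G(26) = mex{0,2,2,0,2} = 1
Heap A: G(26) = 1.
Heap B: G(25) = 0.
Heap C: G(23) = 2.
Combined Grundy value = 1 ⊕ 0 ⊕ 2 = 3.
A winning move leaves total XOR = 0, i.e. changes one component's Grundy value g to g ⊕ X where X is the current total.
Heap A: need g' = 1⊕3 = 2. Options: 26−2→G=0, 26−3→G=2, 26−4→G=2, 26−8→G=0, 26−9→G=2. Hits: 3.
Heap B: need g' = 0⊕3 = 3. Options: 25−2→G=2, 25−3→G=2, 25−4→G=1, 25−8→G=2, 25−9→G=2. Hits: 0.
Heap C: need g' = 2⊕3 = 1. Options: 23−2→G=1, 23−3→G=1, 23−4→G=0, 23−8→G=1, 23−9→G=1. Hits: 4.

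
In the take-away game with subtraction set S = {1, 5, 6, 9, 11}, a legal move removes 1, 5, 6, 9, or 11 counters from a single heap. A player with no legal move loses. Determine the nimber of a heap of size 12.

0

n :  0  1  2  3  4  5  6  7  8  9 10 11 12
G :  0  1  0  1  0  1  2  3  2  3  2  3  0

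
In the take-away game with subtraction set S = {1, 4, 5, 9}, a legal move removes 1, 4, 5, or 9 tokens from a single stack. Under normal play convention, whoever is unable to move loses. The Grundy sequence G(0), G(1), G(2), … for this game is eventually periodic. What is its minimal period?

n :  0  1  2  3  4  5  6  7  8  9 10 11 12 13 14 15 16 17 18
G :  0  1  0  1  2  3  2  3  0  1  0  1  2  3  2  3  0  1  0
G(n+8) = G(n) holds for n = 0,…,8 (a full window of length max(S) = 9), so the sequence is purely periodic with period 8.

8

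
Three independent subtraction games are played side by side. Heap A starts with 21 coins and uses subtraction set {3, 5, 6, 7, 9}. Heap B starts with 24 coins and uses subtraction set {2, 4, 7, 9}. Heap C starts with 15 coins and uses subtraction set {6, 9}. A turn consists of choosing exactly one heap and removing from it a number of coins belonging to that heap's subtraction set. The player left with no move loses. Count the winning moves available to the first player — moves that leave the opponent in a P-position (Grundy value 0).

Heap A, S = {3, 5, 6, 7, 9}:
G(0) = 0
G(1) = mex{} = 0
G(2) = mex{} = 0
G(3) = mex{0} = 1
G(4) = mex{0} = 1
G(5) = mex{0,0} = 1
G(6) = mex{1,0,0} = 2
G(7) = mex{1,0,0,0} = 2
G(8) = mex{1,1,0,0} = 2
G(9) = mex{2,1,1,0,0} = 3
G(10) = mex{2,1,1,1,0} = 3
G(11) = mex{2,2,1,1,0} = 3
G(12) = mex{3,2,2,1,1} = 0
G(13) = mex{3,2,2,2,1} = 0
G(14) = mex{3,3,2,2,1} = 0
G(15) = mex{0,3,3,2,2} = 1
G(16) = mex{0,3,3,3,2} = 1
G(17) = mex{0,0,3,3,2} = 1
G(18) = mex{1,0,0,3,3} = 2
G(19) = mex{1,0,0,0,3} = 2
G(20) = mex{1,1,0,0,3} = 2
G(21) = mex{2,1,1,0,0} = 3
G_A(21) = 3.
Heap B, S = {2, 4, 7, 9}:
G(0) = 0
G(1) = mex{} = 0
G(2) = mex{0} = 1
G(3) = mex{0} = 1
G(4) = mex{1,0} = 2
G(5) = mex{1,0} = 2
G(6) = mex{2,1} = 0
G(7) = mex{2,1,0} = 3
G(8) = mex{0,2,0} = 1
G(9) = mex{3,2,1,0} = 4
G(10) = mex{1,0,1,0} = 2
G(11) = mex{4,3,2,1} = 0
G(12) = mex{2,1,2,1} = 0
G(13) = mex{0,4,0,2} = 1
G(14) = mex{0,2,3,2} = 1
G(15) = mex{1,0,1,0} = 2
G(16) = mex{1,0,4,3} = 2
G(17) = mex{2,1,2,1} = 0
G(18) = mex{2,1,0,4} = 3
G(19) = mex{0,2,0,2} = 1
G(20) = mex{3,2,1,0} = 4
G(21) = mex{1,0,1,0} = 2
G(22) = mex{4,3,2,1} = 0
G(23) = mex{2,1,2,1} = 0
G(24) = mex{0,4,0,2} = 1
G_B(24) = 1.
Heap C, S = {6, 9}:
G(0) = 0
G(1) = mex{} = 0
G(2) = mex{} = 0
G(3) = mex{} = 0
G(4) = mex{} = 0
G(5) = mex{} = 0
G(6) = mex{0} = 1
G(7) = mex{0} = 1
G(8) = mex{0} = 1
G(9) = mex{0,0} = 1
G(10) = mex{0,0} = 1
G(11) = mex{0,0} = 1
G(12) = mex{1,0} = 2
G(13) = mex{1,0} = 2
G(14) = mex{1,0} = 2
G(15) = mex{1,1} = 0
G_C(15) = 0.
Combined Grundy value = 3 ⊕ 1 ⊕ 0 = 2.
A winning move leaves total XOR = 0, i.e. changes one component's Grundy value g to g ⊕ X where X is the current total.
Heap A: need g' = 3⊕2 = 1. Options: 21−3→G=2, 21−5→G=1, 21−6→G=1, 21−7→G=0, 21−9→G=0. Hits: 2.
Heap B: need g' = 1⊕2 = 3. Options: 24−2→G=0, 24−4→G=4, 24−7→G=0, 24−9→G=2. Hits: 0.
Heap C: need g' = 0⊕2 = 2. Options: 15−6→G=1, 15−9→G=1. Hits: 0.

2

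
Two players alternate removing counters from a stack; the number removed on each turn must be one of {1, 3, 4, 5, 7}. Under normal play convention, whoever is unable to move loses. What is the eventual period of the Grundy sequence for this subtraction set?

8

n :  0  1  2  3  4  5  6  7  8  9 10 11 12 13 14 15 16 17
G :  0  1  0  1  2  3  2  3  0  1  0  1  2  3  2  3  0  1
G(n+8) = G(n) holds for n = 0,…,6 (a full window of length max(S) = 7), so the sequence is purely periodic with period 8.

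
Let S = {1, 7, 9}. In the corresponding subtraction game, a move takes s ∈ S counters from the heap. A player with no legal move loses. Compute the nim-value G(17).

n :  0  1  2  3  4  5  6  7  8  9 10 11 12 13 14 15 16 17
G :  0  1  0  1  0  1  0  1  0  1  0  1  0  1  0  1  0  1

1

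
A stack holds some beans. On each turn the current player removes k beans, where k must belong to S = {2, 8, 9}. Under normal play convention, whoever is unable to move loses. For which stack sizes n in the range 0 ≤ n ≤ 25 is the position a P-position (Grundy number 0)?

G(0) = 0
G(1) = mex{} = 0
G(2) = mex{0} = 1
G(3) = mex{0} = 1
G(4) = mex{1} = 0
G(5) = mex{1} = 0
G(6) = mex{0} = 1
G(7) = mex{0} = 1
G(8) = mex{1,0} = 2
G(9) = mex{1,0,0} = 2
G(10) = mex{2,1,0} = 3
G(11) = mex{2,1,1} = 0
G(12) = mex{3,0,1} = 2
G(13) = mex{0,0,0} = 1
G(14) = mex{2,1,0} = 3
G(15) = mex{1,1,1} = 0
G(16) = mex{3,2,1} = 0
G(17) = mex{0,2,2} = 1
G(18) = mex{0,3,2} = 1
G(19) = mex{1,0,3} = 2
G(20) = mex{1,2,0} = 3
G(21) = mex{2,1,2} = 0
G(22) = mex{3,3,1} = 0
G(23) = mex{0,0,3} = 1
G(24) = mex{0,0,0} = 1
G(25) = mex{1,1,0} = 2
P-positions are exactly the n with G(n) = 0.

0, 1, 4, 5, 11, 15, 16, 21, 22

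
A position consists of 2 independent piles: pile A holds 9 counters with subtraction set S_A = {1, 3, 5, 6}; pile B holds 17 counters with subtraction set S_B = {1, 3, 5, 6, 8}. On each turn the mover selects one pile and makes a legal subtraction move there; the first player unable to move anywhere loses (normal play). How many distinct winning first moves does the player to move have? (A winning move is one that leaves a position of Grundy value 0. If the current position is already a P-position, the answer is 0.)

Pile A, S = {1, 3, 5, 6}:
G(0) = 0
G(1) = mex{0} = 1
G(2) = mex{1} = 0
G(3) = mex{0,0} = 1
G(4) = mex{1,1} = 0
G(5) = mex{0,0,0} = 1
G(6) = mex{1,1,1,0} = 2
G(7) = mex{2,0,0,1} = 3
G(8) = mex{3,1,1,0} = 2
G(9) = mex{2,2,0,1} = 3
G_A(9) = 3.
Pile B, S = {1, 3, 5, 6, 8}:
G(0) = 0
G(1) = mex{0} = 1
G(2) = mex{1} = 0
G(3) = mex{0,0} = 1
G(4) = mex{1,1} = 0
G(5) = mex{0,0,0} = 1
G(6) = mex{1,1,1,0} = 2
G(7) = mex{2,0,0,1} = 3
G(8) = mex{3,1,1,0,0} = 2
G(9) = mex{2,2,0,1,1} = 3
G(10) = mex{3,3,1,0,0} = 2
G(11) = mex{2,2,2,1,1} = 0
G(12) = mex{0,3,3,2,0} = 1
G(13) = mex{1,2,2,3,1} = 0
G(14) = mex{0,0,3,2,2} = 1
G(15) = mex{1,1,2,3,3} = 0
G(16) = mex{0,0,0,2,2} = 1
G(17) = mex{1,1,1,0,3} = 2
G_B(17) = 2.
Combined Grundy value = 3 ⊕ 2 = 1.
A winning move leaves total XOR = 0, i.e. changes one component's Grundy value g to g ⊕ X where X is the current total.
Pile A: need g' = 3⊕1 = 2. Options: 9−1→G=2, 9−3→G=2, 9−5→G=0, 9−6→G=1. Hits: 2.
Pile B: need g' = 2⊕1 = 3. Options: 17−1→G=1, 17−3→G=1, 17−5→G=1, 17−6→G=0, 17−8→G=3. Hits: 1.

3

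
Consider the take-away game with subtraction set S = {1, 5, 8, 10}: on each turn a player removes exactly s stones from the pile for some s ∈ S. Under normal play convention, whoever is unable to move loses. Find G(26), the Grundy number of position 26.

n :  0  1  2  3  4  5  6  7  8  9 10 11 12 13 14 15 16 17 18 19 20 21 22 23 24 25 26
G :  0  1  0  1  0  1  0  1  2  3  2  3  2  0  1  0  1  0  1  0  1  2  3  2  3  2  0

0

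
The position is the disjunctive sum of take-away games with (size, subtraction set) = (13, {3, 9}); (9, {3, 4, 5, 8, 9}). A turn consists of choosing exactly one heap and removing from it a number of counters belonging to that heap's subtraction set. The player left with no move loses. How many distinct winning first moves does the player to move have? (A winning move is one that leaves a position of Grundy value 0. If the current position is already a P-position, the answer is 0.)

Heap A, S = {3, 9}:
n :  0  1  2  3  4  5  6  7  8  9 10 11 12 13
G :  0  0  0  1  1  1  0  0  0  1  1  1  0  0
G_A(13) = 0.
Heap B, S = {3, 4, 5, 8, 9}:
n : 0 1 2 3 4 5 6 7 8 9
G : 0 0 0 1 1 1 2 2 2 3
G_B(9) = 3.
Combined Grundy value = 0 ⊕ 3 = 3.
A winning move leaves total XOR = 0, i.e. changes one component's Grundy value g to g ⊕ X where X is the current total.
Heap A: need g' = 0⊕3 = 3. Options: 13−3→G=1, 13−9→G=1. Hits: 0.
Heap B: need g' = 3⊕3 = 0. Options: 9−3→G=2, 9−4→G=1, 9−5→G=1, 9−8→G=0, 9−9→G=0. Hits: 2.

2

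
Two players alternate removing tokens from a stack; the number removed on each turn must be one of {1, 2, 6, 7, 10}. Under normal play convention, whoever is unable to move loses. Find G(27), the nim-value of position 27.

G(0) = 0
G(1) = mex{0} = 1
G(2) = mex{1,0} = 2
G(3) = mex{2,1} = 0
G(4) = mex{0,2} = 1
G(5) = mex{1,0} = 2
G(6) = mex{2,1,0} = 3
G(7) = mex{3,2,1,0} = 4
G(8) = mex{4,3,2,1} = 0
G(9) = mex{0,4,0,2} = 1
G(10) = mex{1,0,1,0,0} = 2
G(11) = mex{2,1,2,1,1} = 0
G(12) = mex{0,2,3,2,2} = 1
G(13) = mex{1,0,4,3,0} = 2
G(14) = mex{2,1,0,4,1} = 3
G(15) = mex{3,2,1,0,2} = 4
G(16) = mex{4,3,2,1,3} = 0
G(17) = mex{0,4,0,2,4} = 1
G(18) = mex{1,0,1,0,0} = 2
G(19) = mex{2,1,2,1,1} = 0
G(20) = mex{0,2,3,2,2} = 1
G(21) = mex{1,0,4,3,0} = 2
G(22) = mex{2,1,0,4,1} = 3
G(23) = mex{3,2,1,0,2} = 4
G(24) = mex{4,3,2,1,3} = 0
G(25) = mex{0,4,0,2,4} = 1
G(26) = mex{1,0,1,0,0} = 2
G(27) = mex{2,1,2,1,1} = 0

0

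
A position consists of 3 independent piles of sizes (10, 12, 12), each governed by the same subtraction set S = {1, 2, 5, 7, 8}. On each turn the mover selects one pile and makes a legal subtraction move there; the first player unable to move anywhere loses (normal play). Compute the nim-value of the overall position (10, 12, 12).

All piles use S = {1, 2, 5, 7, 8}:
n :  0  1  2  3  4  5  6  7  8  9 10 11 12
G :  0  1  2  0  1  2  0  1  2  0  1  2  0
Pile A: G(10) = 1.
Pile B: G(12) = 0.
Pile C: G(12) = 0.
Combined Grundy value = 1 ⊕ 0 ⊕ 0 = 1.

1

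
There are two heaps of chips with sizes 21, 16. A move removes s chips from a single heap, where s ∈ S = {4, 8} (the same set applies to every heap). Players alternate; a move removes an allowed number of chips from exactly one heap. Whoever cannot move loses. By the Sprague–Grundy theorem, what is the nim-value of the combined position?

3

All heaps use S = {4, 8}:
n :  0  1  2  3  4  5  6  7  8  9 10 11 12 13 14 15 16 17 18 19 20 21
G :  0  0  0  0  1  1  1  1  2  2  2  2  0  0  0  0  1  1  1  1  2  2
Heap A: G(21) = 2.
Heap B: G(16) = 1.
Combined Grundy value = 2 ⊕ 1 = 3.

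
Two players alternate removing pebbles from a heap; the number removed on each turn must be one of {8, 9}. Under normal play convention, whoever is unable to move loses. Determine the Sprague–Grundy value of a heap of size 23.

0

n :  0  1  2  3  4  5  6  7  8  9 10 11 12 13 14 15 16 17 18 19 20 21 22 23
G :  0  0  0  0  0  0  0  0  1  1  1  1  1  1  1  1  2  0  0  0  0  0  0  0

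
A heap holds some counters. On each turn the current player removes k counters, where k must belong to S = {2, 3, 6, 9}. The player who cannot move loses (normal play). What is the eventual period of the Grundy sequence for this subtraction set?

n :  0  1  2  3  4  5  6  7  8  9 10 11 12 13 14 15 16 17 18 19 20 21 22 23 24 25
G :  0  0  1  1  2  0  3  1  2  2  3  3  0  0  1  1  2  0  3  1  2  2  3  3  0  0
G(n+12) = G(n) holds for n = 0,…,8 (a full window of length max(S) = 9), so the sequence is purely periodic with period 12.

12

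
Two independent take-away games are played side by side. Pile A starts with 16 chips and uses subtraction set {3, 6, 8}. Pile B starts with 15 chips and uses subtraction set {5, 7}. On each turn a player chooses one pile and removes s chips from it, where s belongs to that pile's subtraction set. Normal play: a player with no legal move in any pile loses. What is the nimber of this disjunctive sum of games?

1

Pile A, S = {3, 6, 8}:
G(0) = 0
G(1) = mex{} = 0
G(2) = mex{} = 0
G(3) = mex{0} = 1
G(4) = mex{0} = 1
G(5) = mex{0} = 1
G(6) = mex{1,0} = 2
G(7) = mex{1,0} = 2
G(8) = mex{1,0,0} = 2
G(9) = mex{2,1,0} = 3
G(10) = mex{2,1,0} = 3
G(11) = mex{2,1,1} = 0
G(12) = mex{3,2,1} = 0
G(13) = mex{3,2,1} = 0
G(14) = mex{0,2,2} = 1
G(15) = mex{0,3,2} = 1
G(16) = mex{0,3,2} = 1
G_A(16) = 1.
Pile B, S = {5, 7}:
G(0) = 0
G(1) = mex{} = 0
G(2) = mex{} = 0
G(3) = mex{} = 0
G(4) = mex{} = 0
G(5) = mex{0} = 1
G(6) = mex{0} = 1
G(7) = mex{0,0} = 1
G(8) = mex{0,0} = 1
G(9) = mex{0,0} = 1
G(10) = mex{1,0} = 2
G(11) = mex{1,0} = 2
G(12) = mex{1,1} = 0
G(13) = mex{1,1} = 0
G(14) = mex{1,1} = 0
G(15) = mex{2,1} = 0
G_B(15) = 0.
Combined Grundy value = 1 ⊕ 0 = 1.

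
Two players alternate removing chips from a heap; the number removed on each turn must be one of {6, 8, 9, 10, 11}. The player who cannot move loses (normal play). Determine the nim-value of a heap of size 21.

0

n :  0  1  2  3  4  5  6  7  8  9 10 11 12 13 14 15 16 17 18 19 20 21
G :  0  0  0  0  0  0  1  1  1  1  1  1  2  2  2  2  2  0  0  0  0  0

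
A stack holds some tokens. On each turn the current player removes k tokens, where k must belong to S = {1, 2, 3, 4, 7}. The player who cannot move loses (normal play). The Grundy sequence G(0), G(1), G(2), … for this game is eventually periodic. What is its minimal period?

5

n :  0  1  2  3  4  5  6  7  8  9 10 11 12 13 14
G :  0  1  2  3  4  0  1  2  3  4  0  1  2  3  4
G(n+5) = G(n) holds for n = 0,…,6 (a full window of length max(S) = 7), so the sequence is purely periodic with period 5.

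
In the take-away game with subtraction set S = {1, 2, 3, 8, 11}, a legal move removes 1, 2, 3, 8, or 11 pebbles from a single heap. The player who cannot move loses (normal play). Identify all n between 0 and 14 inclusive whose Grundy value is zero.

0, 4, 9, 13

n :  0  1  2  3  4  5  6  7  8  9 10 11 12 13 14
G :  0  1  2  3  0  1  2  3  4  0  1  2  3  0  1
P-positions are exactly the n with G(n) = 0.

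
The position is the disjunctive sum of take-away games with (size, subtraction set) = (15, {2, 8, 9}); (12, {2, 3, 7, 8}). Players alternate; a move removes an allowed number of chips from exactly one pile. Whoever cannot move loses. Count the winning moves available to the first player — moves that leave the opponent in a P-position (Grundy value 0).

Pile A, S = {2, 8, 9}:
G(0) = 0
G(1) = mex{} = 0
G(2) = mex{0} = 1
G(3) = mex{0} = 1
G(4) = mex{1} = 0
G(5) = mex{1} = 0
G(6) = mex{0} = 1
G(7) = mex{0} = 1
G(8) = mex{1,0} = 2
G(9) = mex{1,0,0} = 2
G(10) = mex{2,1,0} = 3
G(11) = mex{2,1,1} = 0
G(12) = mex{3,0,1} = 2
G(13) = mex{0,0,0} = 1
G(14) = mex{2,1,0} = 3
G(15) = mex{1,1,1} = 0
G_A(15) = 0.
Pile B, S = {2, 3, 7, 8}:
G(0) = 0
G(1) = mex{} = 0
G(2) = mex{0} = 1
G(3) = mex{0,0} = 1
G(4) = mex{1,0} = 2
G(5) = mex{1,1} = 0
G(6) = mex{2,1} = 0
G(7) = mex{0,2,0} = 1
G(8) = mex{0,0,0,0} = 1
G(9) = mex{1,0,1,0} = 2
G(10) = mex{1,1,1,1} = 0
G(11) = mex{2,1,2,1} = 0
G(12) = mex{0,2,0,2} = 1
G_B(12) = 1.
Combined Grundy value = 0 ⊕ 1 = 1.
A winning move leaves total XOR = 0, i.e. changes one component's Grundy value g to g ⊕ X where X is the current total.
Pile A: need g' = 0⊕1 = 1. Options: 15−2→G=1, 15−8→G=1, 15−9→G=1. Hits: 3.
Pile B: need g' = 1⊕1 = 0. Options: 12−2→G=0, 12−3→G=2, 12−7→G=0, 12−8→G=2. Hits: 2.

5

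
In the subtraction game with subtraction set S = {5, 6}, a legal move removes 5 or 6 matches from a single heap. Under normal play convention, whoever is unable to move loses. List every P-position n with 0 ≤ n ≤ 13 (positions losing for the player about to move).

0, 1, 2, 3, 4, 11, 12, 13

n :  0  1  2  3  4  5  6  7  8  9 10 11 12 13
G :  0  0  0  0  0  1  1  1  1  1  2  0  0  0
P-positions are exactly the n with G(n) = 0.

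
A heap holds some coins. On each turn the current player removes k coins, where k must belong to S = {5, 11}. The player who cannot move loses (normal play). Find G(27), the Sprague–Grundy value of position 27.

2

G(0) = 0
G(1) = mex{} = 0
G(2) = mex{} = 0
G(3) = mex{} = 0
G(4) = mex{} = 0
G(5) = mex{0} = 1
G(6) = mex{0} = 1
G(7) = mex{0} = 1
G(8) = mex{0} = 1
G(9) = mex{0} = 1
G(10) = mex{1} = 0
G(11) = mex{1,0} = 2
G(12) = mex{1,0} = 2
G(13) = mex{1,0} = 2
G(14) = mex{1,0} = 2
G(15) = mex{0,0} = 1
G(16) = mex{2,1} = 0
G(17) = mex{2,1} = 0
G(18) = mex{2,1} = 0
G(19) = mex{2,1} = 0
G(20) = mex{1,1} = 0
G(21) = mex{0,0} = 1
G(22) = mex{0,2} = 1
G(23) = mex{0,2} = 1
G(24) = mex{0,2} = 1
G(25) = mex{0,2} = 1
G(26) = mex{1,1} = 0
G(27) = mex{1,0} = 2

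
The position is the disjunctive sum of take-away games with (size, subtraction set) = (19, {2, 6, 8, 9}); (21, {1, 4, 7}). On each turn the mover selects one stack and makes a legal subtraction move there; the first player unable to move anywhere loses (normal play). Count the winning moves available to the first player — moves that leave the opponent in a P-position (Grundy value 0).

Stack A, S = {2, 6, 8, 9}:
G(0) = 0
G(1) = mex{} = 0
G(2) = mex{0} = 1
G(3) = mex{0} = 1
G(4) = mex{1} = 0
G(5) = mex{1} = 0
G(6) = mex{0,0} = 1
G(7) = mex{0,0} = 1
G(8) = mex{1,1,0} = 2
G(9) = mex{1,1,0,0} = 2
G(10) = mex{2,0,1,0} = 3
G(11) = mex{2,0,1,1} = 3
G(12) = mex{3,1,0,1} = 2
G(13) = mex{3,1,0,0} = 2
G(14) = mex{2,2,1,0} = 3
G(15) = mex{2,2,1,1} = 0
G(16) = mex{3,3,2,1} = 0
G(17) = mex{0,3,2,2} = 1
G(18) = mex{0,2,3,2} = 1
G(19) = mex{1,2,3,3} = 0
G_A(19) = 0.
Stack B, S = {1, 4, 7}:
n :  0  1  2  3  4  5  6  7  8  9 10 11 12 13 14 15 16 17 18 19 20 21
G :  0  1  0  1  2  0  1  2  0  1  0  1  2  0  1  2  0  1  0  1  2  0
G_B(21) = 0.
Combined Grundy value = 0 ⊕ 0 = 0.
A winning move leaves total XOR = 0, i.e. changes one component's Grundy value g to g ⊕ X where X is the current total.
Stack A: target g' = 0⊕0 = 0, but every legal move changes the Grundy value (mex property), so 0 moves.
Stack B: target g' = 0⊕0 = 0, but every legal move changes the Grundy value (mex property), so 0 moves.

0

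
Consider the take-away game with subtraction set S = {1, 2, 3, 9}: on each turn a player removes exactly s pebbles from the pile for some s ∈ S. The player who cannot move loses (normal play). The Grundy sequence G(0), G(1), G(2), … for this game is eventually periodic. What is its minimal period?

G(0) = 0
G(1) = mex{0} = 1
G(2) = mex{1,0} = 2
G(3) = mex{2,1,0} = 3
G(4) = mex{3,2,1} = 0
G(5) = mex{0,3,2} = 1
G(6) = mex{1,0,3} = 2
G(7) = mex{2,1,0} = 3
G(8) = mex{3,2,1} = 0
G(9) = mex{0,3,2,0} = 1
G(10) = mex{1,0,3,1} = 2
G(11) = mex{2,1,0,2} = 3
G(12) = mex{3,2,1,3} = 0
G(13) = mex{0,3,2,0} = 1
G(14) = mex{1,0,3,1} = 2
G(n+4) = G(n) holds for n = 0,…,8 (a full window of length max(S) = 9), so the sequence is purely periodic with period 4.

4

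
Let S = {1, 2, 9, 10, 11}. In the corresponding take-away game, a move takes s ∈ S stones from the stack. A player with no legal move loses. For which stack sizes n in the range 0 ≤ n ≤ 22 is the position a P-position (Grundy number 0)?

0, 3, 6, 18, 21

G(0) = 0
G(1) = mex{0} = 1
G(2) = mex{1,0} = 2
G(3) = mex{2,1} = 0
G(4) = mex{0,2} = 1
G(5) = mex{1,0} = 2
G(6) = mex{2,1} = 0
G(7) = mex{0,2} = 1
G(8) = mex{1,0} = 2
G(9) = mex{2,1,0} = 3
G(10) = mex{3,2,1,0} = 4
G(11) = mex{4,3,2,1,0} = 5
G(12) = mex{5,4,0,2,1} = 3
G(13) = mex{3,5,1,0,2} = 4
G(14) = mex{4,3,2,1,0} = 5
G(15) = mex{5,4,0,2,1} = 3
G(16) = mex{3,5,1,0,2} = 4
G(17) = mex{4,3,2,1,0} = 5
G(18) = mex{5,4,3,2,1} = 0
G(19) = mex{0,5,4,3,2} = 1
G(20) = mex{1,0,5,4,3} = 2
G(21) = mex{2,1,3,5,4} = 0
G(22) = mex{0,2,4,3,5} = 1
P-positions are exactly the n with G(n) = 0.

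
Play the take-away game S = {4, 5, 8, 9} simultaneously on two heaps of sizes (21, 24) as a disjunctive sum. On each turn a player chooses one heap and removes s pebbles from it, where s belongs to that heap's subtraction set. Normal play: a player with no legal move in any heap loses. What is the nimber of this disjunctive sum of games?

0

All heaps use S = {4, 5, 8, 9}:
n :  0  1  2  3  4  5  6  7  8  9 10 11 12 13 14 15 16 17 18 19 20 21 22 23 24
G :  0  0  0  0  1  1  1  1  2  2  2  2  3  0  0  0  0  1  1  1  1  2  2  2  2
Heap A: G(21) = 2.
Heap B: G(24) = 2.
Combined Grundy value = 2 ⊕ 2 = 0.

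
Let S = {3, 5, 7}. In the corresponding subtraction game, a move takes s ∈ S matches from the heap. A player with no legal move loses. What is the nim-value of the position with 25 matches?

1

n :  0  1  2  3  4  5  6  7  8  9 10 11 12 13 14 15 16 17 18 19 20 21 22 23 24 25
G :  0  0  0  1  1  1  2  2  2  3  0  0  0  1  1  1  2  2  2  3  0  0  0  1  1  1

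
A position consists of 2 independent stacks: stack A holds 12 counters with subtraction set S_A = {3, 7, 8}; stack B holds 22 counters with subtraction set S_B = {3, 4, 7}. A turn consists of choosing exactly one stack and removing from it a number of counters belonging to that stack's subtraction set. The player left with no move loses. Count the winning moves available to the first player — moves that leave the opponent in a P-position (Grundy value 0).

Stack A, S = {3, 7, 8}:
n :  0  1  2  3  4  5  6  7  8  9 10 11 12
G :  0  0  0  1  1  1  0  2  2  1  3  0  0
G_A(12) = 0.
Stack B, S = {3, 4, 7}:
n :  0  1  2  3  4  5  6  7  8  9 10 11 12 13 14 15 16 17 18 19 20 21 22
G :  0  0  0  1  1  1  2  2  2  3  0  0  0  1  1  1  2  2  2  3  0  0  0
G_B(22) = 0.
Combined Grundy value = 0 ⊕ 0 = 0.
A winning move leaves total XOR = 0, i.e. changes one component's Grundy value g to g ⊕ X where X is the current total.
Stack A: target g' = 0⊕0 = 0, but every legal move changes the Grundy value (mex property), so 0 moves.
Stack B: target g' = 0⊕0 = 0, but every legal move changes the Grundy value (mex property), so 0 moves.

0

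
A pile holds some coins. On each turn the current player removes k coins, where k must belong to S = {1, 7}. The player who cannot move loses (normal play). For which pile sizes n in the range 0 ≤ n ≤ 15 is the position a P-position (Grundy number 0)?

n :  0  1  2  3  4  5  6  7  8  9 10 11 12 13 14 15
G :  0  1  0  1  0  1  0  1  0  1  0  1  0  1  0  1
P-positions are exactly the n with G(n) = 0.

0, 2, 4, 6, 8, 10, 12, 14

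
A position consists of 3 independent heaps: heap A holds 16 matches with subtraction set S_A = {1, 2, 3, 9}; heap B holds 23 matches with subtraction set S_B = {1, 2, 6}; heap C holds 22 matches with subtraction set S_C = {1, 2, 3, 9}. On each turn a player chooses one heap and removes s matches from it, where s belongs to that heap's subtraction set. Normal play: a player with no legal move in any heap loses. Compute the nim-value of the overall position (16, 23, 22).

0

Heap A, S = {1, 2, 3, 9}:
n :  0  1  2  3  4  5  6  7  8  9 10 11 12 13 14 15 16
G :  0  1  2  3  0  1  2  3  0  1  2  3  0  1  2  3  0
G_A(16) = 0.
Heap B, S = {1, 2, 6}:
n :  0  1  2  3  4  5  6  7  8  9 10 11 12 13 14 15 16 17 18 19 20 21 22 23
G :  0  1  2  0  1  2  3  0  1  2  0  1  2  3  0  1  2  0  1  2  3  0  1  2
G_B(23) = 2.
Heap C, S = {1, 2, 3, 9}:
G(0) = 0
G(1) = mex{0} = 1
G(2) = mex{1,0} = 2
G(3) = mex{2,1,0} = 3
G(4) = mex{3,2,1} = 0
G(5) = mex{0,3,2} = 1
G(6) = mex{1,0,3} = 2
G(7) = mex{2,1,0} = 3
G(8) = mex{3,2,1} = 0
G(9) = mex{0,3,2,0} = 1
G(10) = mex{1,0,3,1} = 2
G(11) = mex{2,1,0,2} = 3
G(12) = mex{3,2,1,3} = 0
G(13) = mex{0,3,2,0} = 1
G(14) = mex{1,0,3,1} = 2
G(15) = mex{2,1,0,2} = 3
G(16) = mex{3,2,1,3} = 0
G(17) = mex{0,3,2,0} = 1
G(18) = mex{1,0,3,1} = 2
G(19) = mex{2,1,0,2} = 3
G(20) = mex{3,2,1,3} = 0
G(21) = mex{0,3,2,0} = 1
G(22) = mex{1,0,3,1} = 2
G_C(22) = 2.
Combined Grundy value = 0 ⊕ 2 ⊕ 2 = 0.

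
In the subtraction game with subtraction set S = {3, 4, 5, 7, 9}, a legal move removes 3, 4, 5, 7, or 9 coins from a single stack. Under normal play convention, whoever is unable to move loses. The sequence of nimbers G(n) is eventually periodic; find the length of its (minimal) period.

12

n :  0  1  2  3  4  5  6  7  8  9 10 11 12 13 14 15 16 17 18 19 20 21 22 23 24 25
G :  0  0  0  1  1  1  2  2  2  3  3  3  0  0  0  1  1  1  2  2  2  3  3  3  0  0
G(n+12) = G(n) holds for n = 0,…,8 (a full window of length max(S) = 9), so the sequence is purely periodic with period 12.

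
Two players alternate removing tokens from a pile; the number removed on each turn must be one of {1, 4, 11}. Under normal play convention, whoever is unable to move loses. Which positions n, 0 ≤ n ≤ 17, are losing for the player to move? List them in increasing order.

0, 2, 5, 7, 10, 12, 15, 17

G(0) = 0
G(1) = mex{0} = 1
G(2) = mex{1} = 0
G(3) = mex{0} = 1
G(4) = mex{1,0} = 2
G(5) = mex{2,1} = 0
G(6) = mex{0,0} = 1
G(7) = mex{1,1} = 0
G(8) = mex{0,2} = 1
G(9) = mex{1,0} = 2
G(10) = mex{2,1} = 0
G(11) = mex{0,0,0} = 1
G(12) = mex{1,1,1} = 0
G(13) = mex{0,2,0} = 1
G(14) = mex{1,0,1} = 2
G(15) = mex{2,1,2} = 0
G(16) = mex{0,0,0} = 1
G(17) = mex{1,1,1} = 0
P-positions are exactly the n with G(n) = 0.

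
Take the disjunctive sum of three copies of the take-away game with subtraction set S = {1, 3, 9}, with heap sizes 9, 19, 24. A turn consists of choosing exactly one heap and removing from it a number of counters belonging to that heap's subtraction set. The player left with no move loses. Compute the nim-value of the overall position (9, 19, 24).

0

All heaps use S = {1, 3, 9}:
n :  0  1  2  3  4  5  6  7  8  9 10 11 12 13 14 15 16 17 18 19 20 21 22 23 24
G :  0  1  0  1  0  1  0  1  0  1  0  1  0  1  0  1  0  1  0  1  0  1  0  1  0
Heap A: G(9) = 1.
Heap B: G(19) = 1.
Heap C: G(24) = 0.
Combined Grundy value = 1 ⊕ 1 ⊕ 0 = 0.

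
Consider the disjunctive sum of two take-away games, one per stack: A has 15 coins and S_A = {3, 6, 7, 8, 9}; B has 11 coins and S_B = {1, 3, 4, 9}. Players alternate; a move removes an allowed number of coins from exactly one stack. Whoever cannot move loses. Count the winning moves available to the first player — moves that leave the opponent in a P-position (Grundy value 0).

4

Stack A, S = {3, 6, 7, 8, 9}:
n :  0  1  2  3  4  5  6  7  8  9 10 11 12 13 14 15
G :  0  0  0  1  1  1  2  2  2  3  3  3  0  0  0  1
G_A(15) = 1.
Stack B, S = {1, 3, 4, 9}:
G(0) = 0
G(1) = mex{0} = 1
G(2) = mex{1} = 0
G(3) = mex{0,0} = 1
G(4) = mex{1,1,0} = 2
G(5) = mex{2,0,1} = 3
G(6) = mex{3,1,0} = 2
G(7) = mex{2,2,1} = 0
G(8) = mex{0,3,2} = 1
G(9) = mex{1,2,3,0} = 4
G(10) = mex{4,0,2,1} = 3
G(11) = mex{3,1,0,0} = 2
G_B(11) = 2.
Combined Grundy value = 1 ⊕ 2 = 3.
A winning move leaves total XOR = 0, i.e. changes one component's Grundy value g to g ⊕ X where X is the current total.
Stack A: need g' = 1⊕3 = 2. Options: 15−3→G=0, 15−6→G=3, 15−7→G=2, 15−8→G=2, 15−9→G=2. Hits: 3.
Stack B: need g' = 2⊕3 = 1. Options: 11−1→G=3, 11−3→G=1, 11−4→G=0, 11−9→G=0. Hits: 1.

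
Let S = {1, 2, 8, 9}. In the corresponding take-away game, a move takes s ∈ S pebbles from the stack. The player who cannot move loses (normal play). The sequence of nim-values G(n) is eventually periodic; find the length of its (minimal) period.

10

n :  0  1  2  3  4  5  6  7  8  9 10 11 12 13 14 15 16 17 18 19 20 21
G :  0  1  2  0  1  2  0  1  2  3  0  1  2  0  1  2  0  1  2  3  0  1
G(n+10) = G(n) holds for n = 0,…,8 (a full window of length max(S) = 9), so the sequence is purely periodic with period 10.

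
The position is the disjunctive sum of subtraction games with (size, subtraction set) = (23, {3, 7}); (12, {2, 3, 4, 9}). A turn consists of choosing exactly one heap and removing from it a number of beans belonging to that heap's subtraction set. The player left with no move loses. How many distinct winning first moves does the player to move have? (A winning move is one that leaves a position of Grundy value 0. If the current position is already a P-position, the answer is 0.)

Heap A, S = {3, 7}:
G(0) = 0
G(1) = mex{} = 0
G(2) = mex{} = 0
G(3) = mex{0} = 1
G(4) = mex{0} = 1
G(5) = mex{0} = 1
G(6) = mex{1} = 0
G(7) = mex{1,0} = 2
G(8) = mex{1,0} = 2
G(9) = mex{0,0} = 1
G(10) = mex{2,1} = 0
G(11) = mex{2,1} = 0
G(12) = mex{1,1} = 0
G(13) = mex{0,0} = 1
G(14) = mex{0,2} = 1
G(15) = mex{0,2} = 1
G(16) = mex{1,1} = 0
G(17) = mex{1,0} = 2
G(18) = mex{1,0} = 2
G(19) = mex{0,0} = 1
G(20) = mex{2,1} = 0
G(21) = mex{2,1} = 0
G(22) = mex{1,1} = 0
G(23) = mex{0,0} = 1
G_A(23) = 1.
Heap B, S = {2, 3, 4, 9}:
n :  0  1  2  3  4  5  6  7  8  9 10 11 12
G :  0  0  1  1  2  2  0  0  1  1  2  2  0
G_B(12) = 0.
Combined Grundy value = 1 ⊕ 0 = 1.
A winning move leaves total XOR = 0, i.e. changes one component's Grundy value g to g ⊕ X where X is the current total.
Heap A: need g' = 1⊕1 = 0. Options: 23−3→G=0, 23−7→G=0. Hits: 2.
Heap B: need g' = 0⊕1 = 1. Options: 12−2→G=2, 12−3→G=1, 12−4→G=1, 12−9→G=1. Hits: 3.

5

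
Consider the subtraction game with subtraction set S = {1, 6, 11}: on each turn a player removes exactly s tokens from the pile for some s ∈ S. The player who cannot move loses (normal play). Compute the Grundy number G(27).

G(0) = 0
G(1) = mex{0} = 1
G(2) = mex{1} = 0
G(3) = mex{0} = 1
G(4) = mex{1} = 0
G(5) = mex{0} = 1
G(6) = mex{1,0} = 2
G(7) = mex{2,1} = 0
G(8) = mex{0,0} = 1
G(9) = mex{1,1} = 0
G(10) = mex{0,0} = 1
G(11) = mex{1,1,0} = 2
G(12) = mex{2,2,1} = 0
G(13) = mex{0,0,0} = 1
G(14) = mex{1,1,1} = 0
G(15) = mex{0,0,0} = 1
G(16) = mex{1,1,1} = 0
G(17) = mex{0,2,2} = 1
G(18) = mex{1,0,0} = 2
G(19) = mex{2,1,1} = 0
G(20) = mex{0,0,0} = 1
G(21) = mex{1,1,1} = 0
G(22) = mex{0,0,2} = 1
G(23) = mex{1,1,0} = 2
G(24) = mex{2,2,1} = 0
G(25) = mex{0,0,0} = 1
G(26) = mex{1,1,1} = 0
G(27) = mex{0,0,0} = 1

1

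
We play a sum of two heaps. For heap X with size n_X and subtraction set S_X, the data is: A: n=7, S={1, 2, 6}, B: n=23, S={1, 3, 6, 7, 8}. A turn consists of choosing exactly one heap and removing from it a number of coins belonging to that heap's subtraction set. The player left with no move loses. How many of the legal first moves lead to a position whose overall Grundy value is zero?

3

Heap A, S = {1, 2, 6}:
G(0) = 0
G(1) = mex{0} = 1
G(2) = mex{1,0} = 2
G(3) = mex{2,1} = 0
G(4) = mex{0,2} = 1
G(5) = mex{1,0} = 2
G(6) = mex{2,1,0} = 3
G(7) = mex{3,2,1} = 0
G_A(7) = 0.
Heap B, S = {1, 3, 6, 7, 8}:
n :  0  1  2  3  4  5  6  7  8  9 10 11 12 13 14 15 16 17 18 19 20 21 22 23
G :  0  1  0  1  0  1  2  3  2  3  2  3  4  0  1  0  1  0  1  2  3  2  3  2
G_B(23) = 2.
Combined Grundy value = 0 ⊕ 2 = 2.
A winning move leaves total XOR = 0, i.e. changes one component's Grundy value g to g ⊕ X where X is the current total.
Heap A: need g' = 0⊕2 = 2. Options: 7−1→G=3, 7−2→G=2, 7−6→G=1. Hits: 1.
Heap B: need g' = 2⊕2 = 0. Options: 23−1→G=3, 23−3→G=3, 23−6→G=0, 23−7→G=1, 23−8→G=0. Hits: 2.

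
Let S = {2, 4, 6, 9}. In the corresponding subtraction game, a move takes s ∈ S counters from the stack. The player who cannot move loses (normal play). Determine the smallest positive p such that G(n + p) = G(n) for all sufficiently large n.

8

G(0) = 0
G(1) = mex{} = 0
G(2) = mex{0} = 1
G(3) = mex{0} = 1
G(4) = mex{1,0} = 2
G(5) = mex{1,0} = 2
G(6) = mex{2,1,0} = 3
G(7) = mex{2,1,0} = 3
G(8) = mex{3,2,1} = 0
G(9) = mex{3,2,1,0} = 4
G(10) = mex{0,3,2,0} = 1
G(11) = mex{4,3,2,1} = 0
G(12) = mex{1,0,3,1} = 2
G(13) = mex{0,4,3,2} = 1
G(14) = mex{2,1,0,2} = 3
G(15) = mex{1,0,4,3} = 2
G(16) = mex{3,2,1,3} = 0
G(17) = mex{2,1,0,0} = 3
G(18) = mex{0,3,2,4} = 1
G(19) = mex{3,2,1,1} = 0
G(20) = mex{1,0,3,0} = 2
G(21) = mex{0,3,2,2} = 1
G(22) = mex{2,1,0,1} = 3
G(23) = mex{1,0,3,3} = 2
G(24) = mex{3,2,1,2} = 0
G(25) = mex{2,1,0,0} = 3
G(26) = mex{0,3,2,3} = 1
G(27) = mex{3,2,1,1} = 0
G(28) = mex{1,0,3,0} = 2
From n = 10 onward G(n+8) = G(n); since this holds over max(S) = 9 consecutive positions the period is 8 (pre-period 10).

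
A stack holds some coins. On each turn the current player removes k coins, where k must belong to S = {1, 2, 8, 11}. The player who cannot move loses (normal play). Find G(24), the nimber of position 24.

0

G(0) = 0
G(1) = mex{0} = 1
G(2) = mex{1,0} = 2
G(3) = mex{2,1} = 0
G(4) = mex{0,2} = 1
G(5) = mex{1,0} = 2
G(6) = mex{2,1} = 0
G(7) = mex{0,2} = 1
G(8) = mex{1,0,0} = 2
G(9) = mex{2,1,1} = 0
G(10) = mex{0,2,2} = 1
G(11) = mex{1,0,0,0} = 2
G(12) = mex{2,1,1,1} = 0
G(13) = mex{0,2,2,2} = 1
G(14) = mex{1,0,0,0} = 2
G(15) = mex{2,1,1,1} = 0
G(16) = mex{0,2,2,2} = 1
G(17) = mex{1,0,0,0} = 2
G(18) = mex{2,1,1,1} = 0
G(19) = mex{0,2,2,2} = 1
G(20) = mex{1,0,0,0} = 2
G(21) = mex{2,1,1,1} = 0
G(22) = mex{0,2,2,2} = 1
G(23) = mex{1,0,0,0} = 2
G(24) = mex{2,1,1,1} = 0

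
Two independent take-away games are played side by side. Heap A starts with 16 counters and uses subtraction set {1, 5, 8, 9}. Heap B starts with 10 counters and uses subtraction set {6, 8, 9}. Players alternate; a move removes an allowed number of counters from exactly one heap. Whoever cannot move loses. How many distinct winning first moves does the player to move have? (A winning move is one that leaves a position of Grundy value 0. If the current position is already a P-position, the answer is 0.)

4

Heap A, S = {1, 5, 8, 9}:
G(0) = 0
G(1) = mex{0} = 1
G(2) = mex{1} = 0
G(3) = mex{0} = 1
G(4) = mex{1} = 0
G(5) = mex{0,0} = 1
G(6) = mex{1,1} = 0
G(7) = mex{0,0} = 1
G(8) = mex{1,1,0} = 2
G(9) = mex{2,0,1,0} = 3
G(10) = mex{3,1,0,1} = 2
G(11) = mex{2,0,1,0} = 3
G(12) = mex{3,1,0,1} = 2
G(13) = mex{2,2,1,0} = 3
G(14) = mex{3,3,0,1} = 2
G(15) = mex{2,2,1,0} = 3
G(16) = mex{3,3,2,1} = 0
G_A(16) = 0.
Heap B, S = {6, 8, 9}:
n :  0  1  2  3  4  5  6  7  8  9 10
G :  0  0  0  0  0  0  1  1  1  1  1
G_B(10) = 1.
Combined Grundy value = 0 ⊕ 1 = 1.
A winning move leaves total XOR = 0, i.e. changes one component's Grundy value g to g ⊕ X where X is the current total.
Heap A: need g' = 0⊕1 = 1. Options: 16−1→G=3, 16−5→G=3, 16−8→G=2, 16−9→G=1. Hits: 1.
Heap B: need g' = 1⊕1 = 0. Options: 10−6→G=0, 10−8→G=0, 10−9→G=0. Hits: 3.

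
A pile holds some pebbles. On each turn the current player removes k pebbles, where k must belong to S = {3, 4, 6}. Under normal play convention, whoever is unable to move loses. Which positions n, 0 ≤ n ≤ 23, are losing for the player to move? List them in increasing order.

G(0) = 0
G(1) = mex{} = 0
G(2) = mex{} = 0
G(3) = mex{0} = 1
G(4) = mex{0,0} = 1
G(5) = mex{0,0} = 1
G(6) = mex{1,0,0} = 2
G(7) = mex{1,1,0} = 2
G(8) = mex{1,1,0} = 2
G(9) = mex{2,1,1} = 0
G(10) = mex{2,2,1} = 0
G(11) = mex{2,2,1} = 0
G(12) = mex{0,2,2} = 1
G(13) = mex{0,0,2} = 1
G(14) = mex{0,0,2} = 1
G(15) = mex{1,0,0} = 2
G(16) = mex{1,1,0} = 2
G(17) = mex{1,1,0} = 2
G(18) = mex{2,1,1} = 0
G(19) = mex{2,2,1} = 0
G(20) = mex{2,2,1} = 0
G(21) = mex{0,2,2} = 1
G(22) = mex{0,0,2} = 1
G(23) = mex{0,0,2} = 1
P-positions are exactly the n with G(n) = 0.

0, 1, 2, 9, 10, 11, 18, 19, 20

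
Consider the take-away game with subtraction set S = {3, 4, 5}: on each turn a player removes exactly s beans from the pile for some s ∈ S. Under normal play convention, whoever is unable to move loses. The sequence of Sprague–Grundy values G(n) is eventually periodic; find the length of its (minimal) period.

G(0) = 0
G(1) = mex{} = 0
G(2) = mex{} = 0
G(3) = mex{0} = 1
G(4) = mex{0,0} = 1
G(5) = mex{0,0,0} = 1
G(6) = mex{1,0,0} = 2
G(7) = mex{1,1,0} = 2
G(8) = mex{1,1,1} = 0
G(9) = mex{2,1,1} = 0
G(10) = mex{2,2,1} = 0
G(11) = mex{0,2,2} = 1
G(12) = mex{0,0,2} = 1
G(13) = mex{0,0,0} = 1
G(14) = mex{1,0,0} = 2
G(15) = mex{1,1,0} = 2
G(16) = mex{1,1,1} = 0
G(17) = mex{2,1,1} = 0
G(n+8) = G(n) holds for n = 0,…,4 (a full window of length max(S) = 5), so the sequence is purely periodic with period 8.

8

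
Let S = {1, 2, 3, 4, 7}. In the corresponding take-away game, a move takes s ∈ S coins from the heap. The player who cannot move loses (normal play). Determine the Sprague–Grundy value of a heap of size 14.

4

n :  0  1  2  3  4  5  6  7  8  9 10 11 12 13 14
G :  0  1  2  3  4  0  1  2  3  4  0  1  2  3  4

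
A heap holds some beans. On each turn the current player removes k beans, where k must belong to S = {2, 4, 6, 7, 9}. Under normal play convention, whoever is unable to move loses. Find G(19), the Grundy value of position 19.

4

n :  0  1  2  3  4  5  6  7  8  9 10 11 12 13 14 15 16 17 18 19
G :  0  0  1  1  2  2  3  3  4  4  5  0  0  1  1  2  2  3  3  4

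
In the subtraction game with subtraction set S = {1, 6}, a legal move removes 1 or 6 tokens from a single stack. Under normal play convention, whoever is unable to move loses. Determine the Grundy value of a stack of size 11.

0

n :  0  1  2  3  4  5  6  7  8  9 10 11
G :  0  1  0  1  0  1  2  0  1  0  1  0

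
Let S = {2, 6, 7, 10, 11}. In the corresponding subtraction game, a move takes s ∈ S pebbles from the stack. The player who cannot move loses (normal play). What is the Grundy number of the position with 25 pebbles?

n :  0  1  2  3  4  5  6  7  8  9 10 11 12 13 14 15 16 17 18 19 20 21 22 23 24 25
G :  0  0  1  1  0  0  1  1  2  0  3  1  2  0  3  1  2  0  0  1  1  0  0  1  1  2

2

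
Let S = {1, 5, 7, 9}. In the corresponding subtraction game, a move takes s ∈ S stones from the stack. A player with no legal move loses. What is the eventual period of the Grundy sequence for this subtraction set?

G(0) = 0
G(1) = mex{0} = 1
G(2) = mex{1} = 0
G(3) = mex{0} = 1
G(4) = mex{1} = 0
G(5) = mex{0,0} = 1
G(6) = mex{1,1} = 0
G(7) = mex{0,0,0} = 1
G(8) = mex{1,1,1} = 0
G(9) = mex{0,0,0,0} = 1
G(10) = mex{1,1,1,1} = 0
G(11) = mex{0,0,0,0} = 1
G(12) = mex{1,1,1,1} = 0
G(13) = mex{0,0,0,0} = 1
G(14) = mex{1,1,1,1} = 0
G(n+2) = G(n) holds for n = 0,…,8 (a full window of length max(S) = 9), so the sequence is purely periodic with period 2.

2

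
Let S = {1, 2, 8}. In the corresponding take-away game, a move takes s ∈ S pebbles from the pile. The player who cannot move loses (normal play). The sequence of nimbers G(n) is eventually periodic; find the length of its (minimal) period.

G(0) = 0
G(1) = mex{0} = 1
G(2) = mex{1,0} = 2
G(3) = mex{2,1} = 0
G(4) = mex{0,2} = 1
G(5) = mex{1,0} = 2
G(6) = mex{2,1} = 0
G(7) = mex{0,2} = 1
G(8) = mex{1,0,0} = 2
G(9) = mex{2,1,1} = 0
G(10) = mex{0,2,2} = 1
G(11) = mex{1,0,0} = 2
G(12) = mex{2,1,1} = 0
G(13) = mex{0,2,2} = 1
G(14) = mex{1,0,0} = 2
G(n+3) = G(n) holds for n = 0,…,7 (a full window of length max(S) = 8), so the sequence is purely periodic with period 3.

3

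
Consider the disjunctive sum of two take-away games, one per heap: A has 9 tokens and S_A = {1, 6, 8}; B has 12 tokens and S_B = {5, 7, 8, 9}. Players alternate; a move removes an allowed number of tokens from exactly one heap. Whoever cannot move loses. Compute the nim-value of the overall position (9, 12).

Heap A, S = {1, 6, 8}:
n : 0 1 2 3 4 5 6 7 8 9
G : 0 1 0 1 0 1 2 0 1 0
G_A(9) = 0.
Heap B, S = {5, 7, 8, 9}:
G(0) = 0
G(1) = mex{} = 0
G(2) = mex{} = 0
G(3) = mex{} = 0
G(4) = mex{} = 0
G(5) = mex{0} = 1
G(6) = mex{0} = 1
G(7) = mex{0,0} = 1
G(8) = mex{0,0,0} = 1
G(9) = mex{0,0,0,0} = 1
G(10) = mex{1,0,0,0} = 2
G(11) = mex{1,0,0,0} = 2
G(12) = mex{1,1,0,0} = 2
G_B(12) = 2.
Combined Grundy value = 0 ⊕ 2 = 2.

2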